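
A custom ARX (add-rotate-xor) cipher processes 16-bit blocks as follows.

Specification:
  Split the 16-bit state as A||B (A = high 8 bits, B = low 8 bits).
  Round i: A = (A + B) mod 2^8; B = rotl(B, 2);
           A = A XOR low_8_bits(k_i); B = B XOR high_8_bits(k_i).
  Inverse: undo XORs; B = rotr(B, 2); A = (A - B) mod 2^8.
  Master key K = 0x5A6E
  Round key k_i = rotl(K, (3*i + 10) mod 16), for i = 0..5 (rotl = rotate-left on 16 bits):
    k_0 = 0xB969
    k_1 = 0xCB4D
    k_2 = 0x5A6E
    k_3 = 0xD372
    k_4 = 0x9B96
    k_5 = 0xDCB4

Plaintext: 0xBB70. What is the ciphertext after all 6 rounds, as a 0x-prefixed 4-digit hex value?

0x6C33

s_0 = plaintext = 0xBB70
s_1 = Round(s_0, k_0) = 0x4278
s_2 = Round(s_1, k_1) = 0xF72A
s_3 = Round(s_2, k_2) = 0x4FF2
s_4 = Round(s_3, k_3) = 0x3318
s_5 = Round(s_4, k_4) = 0xDDFB
s_6 = Round(s_5, k_5) = 0x6C33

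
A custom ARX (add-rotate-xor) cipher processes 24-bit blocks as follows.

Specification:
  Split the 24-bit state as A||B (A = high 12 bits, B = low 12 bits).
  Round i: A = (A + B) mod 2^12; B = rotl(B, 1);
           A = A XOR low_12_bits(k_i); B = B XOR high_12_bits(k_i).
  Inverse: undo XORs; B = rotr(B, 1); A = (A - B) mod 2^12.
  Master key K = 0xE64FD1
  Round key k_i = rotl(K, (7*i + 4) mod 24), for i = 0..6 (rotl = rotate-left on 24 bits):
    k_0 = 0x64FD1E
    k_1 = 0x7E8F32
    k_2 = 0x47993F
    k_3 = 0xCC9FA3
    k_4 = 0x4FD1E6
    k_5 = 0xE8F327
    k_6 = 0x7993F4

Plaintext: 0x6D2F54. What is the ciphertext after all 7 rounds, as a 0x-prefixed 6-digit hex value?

s_0 = plaintext = 0x6D2F54
s_1 = Round(s_0, k_0) = 0xB388E6
s_2 = Round(s_1, k_1) = 0xB2C625
s_3 = Round(s_2, k_2) = 0x86E833
s_4 = Round(s_3, k_3) = 0xF02CAE
s_5 = Round(s_4, k_4) = 0xA56DA0
s_6 = Round(s_5, k_5) = 0x4D15CE
s_7 = Round(s_6, k_6) = 0x96BC05

0x96BC05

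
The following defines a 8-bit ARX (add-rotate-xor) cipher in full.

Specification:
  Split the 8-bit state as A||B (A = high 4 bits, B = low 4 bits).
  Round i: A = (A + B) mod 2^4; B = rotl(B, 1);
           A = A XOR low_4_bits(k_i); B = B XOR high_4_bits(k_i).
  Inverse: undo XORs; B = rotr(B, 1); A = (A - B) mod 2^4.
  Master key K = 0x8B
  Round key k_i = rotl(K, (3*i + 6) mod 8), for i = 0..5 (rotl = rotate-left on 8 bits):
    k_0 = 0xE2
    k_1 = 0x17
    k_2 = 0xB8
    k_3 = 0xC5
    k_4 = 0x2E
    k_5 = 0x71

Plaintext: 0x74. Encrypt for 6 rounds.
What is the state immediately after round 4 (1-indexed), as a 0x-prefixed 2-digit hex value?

s_0 = plaintext = 0x74
s_1 = Round(s_0, k_0) = 0x96
s_2 = Round(s_1, k_1) = 0x8D
s_3 = Round(s_2, k_2) = 0xD0
s_4 = Round(s_3, k_3) = 0x8C
s_5 = Round(s_4, k_4) = 0xAB
s_6 = Round(s_5, k_5) = 0x40

0x8C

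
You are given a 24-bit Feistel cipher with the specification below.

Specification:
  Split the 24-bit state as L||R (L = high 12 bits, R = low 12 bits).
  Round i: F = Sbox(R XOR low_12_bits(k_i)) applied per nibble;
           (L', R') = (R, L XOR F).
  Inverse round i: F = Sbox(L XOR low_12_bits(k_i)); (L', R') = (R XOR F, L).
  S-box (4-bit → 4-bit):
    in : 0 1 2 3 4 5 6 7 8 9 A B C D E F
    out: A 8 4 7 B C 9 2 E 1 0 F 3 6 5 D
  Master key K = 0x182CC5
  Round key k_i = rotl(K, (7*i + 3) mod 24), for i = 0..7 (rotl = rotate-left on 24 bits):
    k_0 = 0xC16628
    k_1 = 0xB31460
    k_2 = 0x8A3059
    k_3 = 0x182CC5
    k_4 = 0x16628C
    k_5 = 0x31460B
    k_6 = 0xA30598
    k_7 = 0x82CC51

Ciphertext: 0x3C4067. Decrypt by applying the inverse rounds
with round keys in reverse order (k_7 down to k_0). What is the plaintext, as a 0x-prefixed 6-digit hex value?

0x351135

s_0 = ciphertext = 0x3C4067
s_1 = InvRound(s_0, k_7) = 0xD7B3C4
s_2 = InvRound(s_1, k_6) = 0xD93D7B
s_3 = InvRound(s_2, k_5) = 0x265D93
s_4 = InvRound(s_3, k_4) = 0x7C2265
s_5 = InvRound(s_4, k_3) = 0xDC77C2
s_6 = InvRound(s_5, k_2) = 0x1D7DC7
s_7 = InvRound(s_6, k_1) = 0x1351D7
s_8 = InvRound(s_7, k_0) = 0x351135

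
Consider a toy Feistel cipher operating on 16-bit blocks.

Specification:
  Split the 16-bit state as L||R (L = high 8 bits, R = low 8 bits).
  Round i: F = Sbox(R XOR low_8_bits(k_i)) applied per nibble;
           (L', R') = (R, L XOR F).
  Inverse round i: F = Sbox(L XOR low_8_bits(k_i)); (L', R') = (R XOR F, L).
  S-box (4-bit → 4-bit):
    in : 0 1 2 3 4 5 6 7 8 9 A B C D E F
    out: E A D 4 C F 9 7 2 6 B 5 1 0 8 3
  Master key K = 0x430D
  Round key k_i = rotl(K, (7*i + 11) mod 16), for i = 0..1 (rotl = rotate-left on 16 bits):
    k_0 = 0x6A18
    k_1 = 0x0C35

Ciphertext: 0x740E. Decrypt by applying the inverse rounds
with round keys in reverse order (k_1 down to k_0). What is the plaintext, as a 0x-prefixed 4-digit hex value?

s_0 = ciphertext = 0x740E
s_1 = InvRound(s_0, k_1) = 0xC474
s_2 = InvRound(s_1, k_0) = 0x75C4

0x75C4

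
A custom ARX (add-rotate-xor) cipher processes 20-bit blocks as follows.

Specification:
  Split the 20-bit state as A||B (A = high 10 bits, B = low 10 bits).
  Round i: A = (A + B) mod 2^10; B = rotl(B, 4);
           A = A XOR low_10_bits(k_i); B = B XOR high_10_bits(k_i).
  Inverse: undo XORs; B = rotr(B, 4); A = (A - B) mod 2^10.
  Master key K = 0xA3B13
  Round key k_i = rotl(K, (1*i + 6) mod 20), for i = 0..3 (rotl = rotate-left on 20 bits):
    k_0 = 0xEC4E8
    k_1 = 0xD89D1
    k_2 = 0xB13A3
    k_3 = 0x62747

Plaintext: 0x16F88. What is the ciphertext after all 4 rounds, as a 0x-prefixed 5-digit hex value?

0x61FE5

s_0 = plaintext = 0x16F88
s_1 = Round(s_0, k_0) = 0xC2F3F
s_2 = Round(s_1, k_1) = 0xE6C9E
s_3 = Round(s_2, k_2) = 0xE6B26
s_4 = Round(s_3, k_3) = 0x61FE5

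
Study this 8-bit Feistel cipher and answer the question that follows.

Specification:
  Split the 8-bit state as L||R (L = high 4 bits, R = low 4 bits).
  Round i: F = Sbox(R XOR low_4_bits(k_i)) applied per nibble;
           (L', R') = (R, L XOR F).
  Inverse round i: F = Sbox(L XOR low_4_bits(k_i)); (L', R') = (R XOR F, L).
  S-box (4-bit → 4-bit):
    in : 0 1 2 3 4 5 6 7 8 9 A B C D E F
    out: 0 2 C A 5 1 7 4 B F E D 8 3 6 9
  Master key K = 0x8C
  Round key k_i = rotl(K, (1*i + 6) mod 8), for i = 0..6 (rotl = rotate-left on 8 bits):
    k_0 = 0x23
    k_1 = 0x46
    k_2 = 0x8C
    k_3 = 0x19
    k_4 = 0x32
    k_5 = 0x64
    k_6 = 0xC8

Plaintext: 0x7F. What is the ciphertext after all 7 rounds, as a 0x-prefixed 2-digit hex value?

0x1D

s_0 = plaintext = 0x7F
s_1 = Round(s_0, k_0) = 0xFF
s_2 = Round(s_1, k_1) = 0xF0
s_3 = Round(s_2, k_2) = 0x07
s_4 = Round(s_3, k_3) = 0x76
s_5 = Round(s_4, k_4) = 0x62
s_6 = Round(s_5, k_5) = 0x21
s_7 = Round(s_6, k_6) = 0x1D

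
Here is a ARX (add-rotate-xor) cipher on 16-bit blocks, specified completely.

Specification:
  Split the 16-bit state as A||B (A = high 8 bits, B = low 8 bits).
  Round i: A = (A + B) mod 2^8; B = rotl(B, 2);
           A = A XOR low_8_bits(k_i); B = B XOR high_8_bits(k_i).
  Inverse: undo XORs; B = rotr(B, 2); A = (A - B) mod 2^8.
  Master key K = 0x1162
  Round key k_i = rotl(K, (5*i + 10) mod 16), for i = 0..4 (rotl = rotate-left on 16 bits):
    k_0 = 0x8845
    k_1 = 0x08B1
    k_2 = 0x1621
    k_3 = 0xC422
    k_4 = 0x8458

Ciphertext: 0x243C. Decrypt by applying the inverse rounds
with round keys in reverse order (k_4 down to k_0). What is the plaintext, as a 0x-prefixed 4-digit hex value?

s_0 = ciphertext = 0x243C
s_1 = InvRound(s_0, k_4) = 0x4E2E
s_2 = InvRound(s_1, k_3) = 0xB2BA
s_3 = InvRound(s_2, k_2) = 0x682B
s_4 = InvRound(s_3, k_1) = 0x11C8
s_5 = InvRound(s_4, k_0) = 0x4410

0x4410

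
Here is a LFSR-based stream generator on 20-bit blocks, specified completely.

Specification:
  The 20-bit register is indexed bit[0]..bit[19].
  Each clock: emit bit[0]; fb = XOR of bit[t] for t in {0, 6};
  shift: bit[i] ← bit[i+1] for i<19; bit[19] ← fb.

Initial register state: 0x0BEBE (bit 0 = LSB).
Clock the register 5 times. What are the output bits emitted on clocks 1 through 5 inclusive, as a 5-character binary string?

01111

reg_0 = 0x0BEBE
clock 1: out=0, reg = 0x05F5F
clock 2: out=1, reg = 0x02FAF
clock 3: out=1, reg = 0x817D7
clock 4: out=1, reg = 0x40BEB
clock 5: out=1, reg = 0x205F5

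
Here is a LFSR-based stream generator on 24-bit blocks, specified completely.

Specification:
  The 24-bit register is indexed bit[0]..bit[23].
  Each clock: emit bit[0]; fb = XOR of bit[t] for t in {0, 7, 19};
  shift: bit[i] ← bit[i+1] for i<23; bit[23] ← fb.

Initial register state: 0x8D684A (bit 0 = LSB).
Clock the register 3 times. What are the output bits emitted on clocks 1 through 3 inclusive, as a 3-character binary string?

reg_0 = 0x8D684A
clock 1: out=0, reg = 0xC6B425
clock 2: out=1, reg = 0xE35A12
clock 3: out=0, reg = 0x71AD09

010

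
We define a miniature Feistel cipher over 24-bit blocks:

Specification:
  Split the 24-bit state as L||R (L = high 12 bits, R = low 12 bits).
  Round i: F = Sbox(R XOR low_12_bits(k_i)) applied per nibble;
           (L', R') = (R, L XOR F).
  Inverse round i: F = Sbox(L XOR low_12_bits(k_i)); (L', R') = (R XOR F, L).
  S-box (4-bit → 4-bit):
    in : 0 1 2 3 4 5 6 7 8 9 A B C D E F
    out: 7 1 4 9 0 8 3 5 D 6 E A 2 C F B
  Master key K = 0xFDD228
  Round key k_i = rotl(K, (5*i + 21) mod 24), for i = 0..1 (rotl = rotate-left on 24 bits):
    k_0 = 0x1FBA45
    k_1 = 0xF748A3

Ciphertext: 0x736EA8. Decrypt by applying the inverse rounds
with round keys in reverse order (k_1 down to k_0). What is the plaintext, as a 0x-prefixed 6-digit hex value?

s_0 = ciphertext = 0x736EA8
s_1 = InvRound(s_0, k_1) = 0x5C0736
s_2 = InvRound(s_1, k_0) = 0xCEE5C0

0xCEE5C0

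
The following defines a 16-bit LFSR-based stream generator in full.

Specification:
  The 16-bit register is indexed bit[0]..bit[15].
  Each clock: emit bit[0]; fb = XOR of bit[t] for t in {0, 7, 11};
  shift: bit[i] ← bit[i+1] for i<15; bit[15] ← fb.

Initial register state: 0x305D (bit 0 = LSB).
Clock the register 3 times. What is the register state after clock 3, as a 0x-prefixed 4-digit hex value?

reg_0 = 0x305D
clock 1: out=1, reg = 0x982E
clock 2: out=0, reg = 0xCC17
clock 3: out=1, reg = 0x660B

0x660B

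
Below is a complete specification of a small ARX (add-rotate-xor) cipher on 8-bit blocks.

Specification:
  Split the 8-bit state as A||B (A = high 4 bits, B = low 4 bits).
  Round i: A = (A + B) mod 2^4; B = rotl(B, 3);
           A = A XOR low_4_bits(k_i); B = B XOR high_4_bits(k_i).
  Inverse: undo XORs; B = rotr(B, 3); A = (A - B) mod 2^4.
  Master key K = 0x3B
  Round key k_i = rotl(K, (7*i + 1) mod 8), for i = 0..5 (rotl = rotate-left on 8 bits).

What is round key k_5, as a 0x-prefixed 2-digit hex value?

K = 0x3B
k_0 = rotl(K, (7*0+1) mod 8) = rotl(K, 1) = 0x76
k_1 = rotl(K, (7*1+1) mod 8) = rotl(K, 0) = 0x3B
k_2 = rotl(K, (7*2+1) mod 8) = rotl(K, 7) = 0x9D
k_3 = rotl(K, (7*3+1) mod 8) = rotl(K, 6) = 0xCE
k_4 = rotl(K, (7*4+1) mod 8) = rotl(K, 5) = 0x67
k_5 = rotl(K, (7*5+1) mod 8) = rotl(K, 4) = 0xB3

0xB3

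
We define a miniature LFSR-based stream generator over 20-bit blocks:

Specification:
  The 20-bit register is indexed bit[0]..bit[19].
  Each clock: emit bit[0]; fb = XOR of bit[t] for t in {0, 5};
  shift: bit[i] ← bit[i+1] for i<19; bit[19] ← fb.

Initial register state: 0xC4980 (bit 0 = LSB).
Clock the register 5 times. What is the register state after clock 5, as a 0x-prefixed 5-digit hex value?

0x6624C

reg_0 = 0xC4980
clock 1: out=0, reg = 0x624C0
clock 2: out=0, reg = 0x31260
clock 3: out=0, reg = 0x98930
clock 4: out=0, reg = 0xCC498
clock 5: out=0, reg = 0x6624C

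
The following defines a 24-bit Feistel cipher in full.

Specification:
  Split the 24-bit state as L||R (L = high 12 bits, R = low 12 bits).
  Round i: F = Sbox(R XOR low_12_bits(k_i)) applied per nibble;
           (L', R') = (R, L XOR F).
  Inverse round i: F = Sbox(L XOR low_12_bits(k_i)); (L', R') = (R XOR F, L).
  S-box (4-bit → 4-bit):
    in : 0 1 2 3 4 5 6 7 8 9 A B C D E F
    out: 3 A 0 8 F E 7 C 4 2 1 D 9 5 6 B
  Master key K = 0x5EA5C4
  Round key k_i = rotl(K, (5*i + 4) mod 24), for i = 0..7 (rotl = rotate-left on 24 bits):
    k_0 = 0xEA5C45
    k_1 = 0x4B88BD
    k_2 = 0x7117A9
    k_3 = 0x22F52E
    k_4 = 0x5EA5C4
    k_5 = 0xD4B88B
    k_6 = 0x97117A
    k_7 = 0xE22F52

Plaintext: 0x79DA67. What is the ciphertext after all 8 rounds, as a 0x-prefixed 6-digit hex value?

s_0 = plaintext = 0x79DA67
s_1 = Round(s_0, k_0) = 0xA6709D
s_2 = Round(s_1, k_1) = 0x09DE64
s_3 = Round(s_2, k_2) = 0xE64208
s_4 = Round(s_3, k_3) = 0x208263
s_5 = Round(s_4, k_4) = 0x263E14
s_6 = Round(s_5, k_5) = 0xE14548
s_7 = Round(s_6, k_6) = 0x548194
s_8 = Round(s_7, k_7) = 0x1943DF

0x1943DF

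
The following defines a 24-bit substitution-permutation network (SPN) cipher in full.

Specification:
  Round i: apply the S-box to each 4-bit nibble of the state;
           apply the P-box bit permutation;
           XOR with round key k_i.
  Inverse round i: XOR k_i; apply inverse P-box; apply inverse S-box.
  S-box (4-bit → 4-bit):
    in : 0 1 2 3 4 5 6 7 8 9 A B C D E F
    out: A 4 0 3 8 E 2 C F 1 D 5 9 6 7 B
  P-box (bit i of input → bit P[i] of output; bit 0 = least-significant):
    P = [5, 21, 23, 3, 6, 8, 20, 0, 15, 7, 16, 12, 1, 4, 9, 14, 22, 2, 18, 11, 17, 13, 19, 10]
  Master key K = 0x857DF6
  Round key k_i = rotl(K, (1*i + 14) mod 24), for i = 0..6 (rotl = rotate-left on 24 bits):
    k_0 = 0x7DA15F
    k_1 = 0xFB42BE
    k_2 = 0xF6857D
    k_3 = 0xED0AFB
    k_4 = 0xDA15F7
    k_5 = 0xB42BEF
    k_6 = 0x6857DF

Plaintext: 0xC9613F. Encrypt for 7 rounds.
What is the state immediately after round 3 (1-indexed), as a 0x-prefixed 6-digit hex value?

0xC0BFB5

s_0 = plaintext = 0xC9613F
s_1 = Round(s_0, k_0) = 0x1EA427
s_2 = Round(s_1, k_1) = 0x3710B0
s_3 = Round(s_2, k_2) = 0xC0BFB5
s_4 = Round(s_3, k_3) = 0x5F9435
s_5 = Round(s_4, k_4) = 0x3228B9
s_6 = Round(s_5, k_5) = 0xA79B0F
s_7 = Round(s_6, k_6) = 0x47DAF4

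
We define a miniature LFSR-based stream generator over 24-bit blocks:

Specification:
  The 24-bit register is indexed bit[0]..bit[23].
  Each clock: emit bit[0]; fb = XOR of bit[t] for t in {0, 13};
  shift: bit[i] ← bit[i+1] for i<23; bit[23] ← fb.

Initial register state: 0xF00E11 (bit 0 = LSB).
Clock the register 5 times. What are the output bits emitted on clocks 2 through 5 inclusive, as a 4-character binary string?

reg_0 = 0xF00E11
clock 1: out=1, reg = 0xF80708
clock 2: out=0, reg = 0x7C0384
clock 3: out=0, reg = 0x3E01C2
clock 4: out=0, reg = 0x1F00E1
clock 5: out=1, reg = 0x8F8070

0001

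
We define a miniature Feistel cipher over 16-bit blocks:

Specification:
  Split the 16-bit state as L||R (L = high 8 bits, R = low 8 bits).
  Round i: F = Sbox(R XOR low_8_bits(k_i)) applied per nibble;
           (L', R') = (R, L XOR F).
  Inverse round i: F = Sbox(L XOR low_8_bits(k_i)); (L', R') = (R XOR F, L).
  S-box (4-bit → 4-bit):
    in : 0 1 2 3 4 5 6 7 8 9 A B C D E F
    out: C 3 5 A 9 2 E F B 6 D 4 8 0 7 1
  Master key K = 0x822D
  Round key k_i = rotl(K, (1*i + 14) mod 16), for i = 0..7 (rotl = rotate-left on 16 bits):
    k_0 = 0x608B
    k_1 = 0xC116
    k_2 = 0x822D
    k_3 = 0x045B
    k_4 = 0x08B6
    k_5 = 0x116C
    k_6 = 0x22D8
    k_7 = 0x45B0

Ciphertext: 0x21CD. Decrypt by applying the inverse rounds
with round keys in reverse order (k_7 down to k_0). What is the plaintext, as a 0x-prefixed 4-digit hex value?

0x8634

s_0 = ciphertext = 0x21CD
s_1 = InvRound(s_0, k_7) = 0xAE21
s_2 = InvRound(s_1, k_6) = 0xDFAE
s_3 = InvRound(s_2, k_5) = 0xE4DF
s_4 = InvRound(s_3, k_4) = 0xFAE4
s_5 = InvRound(s_4, k_3) = 0x37FA
s_6 = InvRound(s_5, k_2) = 0xC737
s_7 = InvRound(s_6, k_1) = 0x34C7
s_8 = InvRound(s_7, k_0) = 0x8634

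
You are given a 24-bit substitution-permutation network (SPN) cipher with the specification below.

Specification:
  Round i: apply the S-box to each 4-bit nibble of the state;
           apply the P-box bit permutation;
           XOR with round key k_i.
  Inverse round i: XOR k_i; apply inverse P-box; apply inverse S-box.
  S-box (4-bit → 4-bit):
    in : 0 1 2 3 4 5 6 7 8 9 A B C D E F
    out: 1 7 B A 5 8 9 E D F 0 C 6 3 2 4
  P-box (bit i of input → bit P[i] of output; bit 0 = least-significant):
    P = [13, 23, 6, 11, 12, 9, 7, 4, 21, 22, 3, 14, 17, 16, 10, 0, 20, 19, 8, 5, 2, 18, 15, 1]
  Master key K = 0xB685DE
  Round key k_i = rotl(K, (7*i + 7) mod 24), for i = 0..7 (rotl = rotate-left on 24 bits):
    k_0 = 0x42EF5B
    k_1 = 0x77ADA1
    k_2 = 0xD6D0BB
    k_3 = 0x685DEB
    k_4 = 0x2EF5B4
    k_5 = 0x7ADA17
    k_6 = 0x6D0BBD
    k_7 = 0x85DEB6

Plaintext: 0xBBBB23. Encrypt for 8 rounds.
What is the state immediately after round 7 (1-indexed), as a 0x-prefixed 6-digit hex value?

s_0 = plaintext = 0xBBBB23
s_1 = Round(s_0, k_0) = 0xC23060
s_2 = Round(s_1, k_1) = 0x4A1D90
s_3 = Round(s_2, k_2) = 0xB5662F
s_4 = Round(s_3, k_3) = 0x4A8F98
s_5 = Round(s_4, k_4) = 0x2C4B69
s_6 = Round(s_5, k_5) = 0xF4A749
s_7 = Round(s_6, k_6) = 0xBDF275
s_8 = Round(s_7, k_7) = 0xFD1024

0xBDF275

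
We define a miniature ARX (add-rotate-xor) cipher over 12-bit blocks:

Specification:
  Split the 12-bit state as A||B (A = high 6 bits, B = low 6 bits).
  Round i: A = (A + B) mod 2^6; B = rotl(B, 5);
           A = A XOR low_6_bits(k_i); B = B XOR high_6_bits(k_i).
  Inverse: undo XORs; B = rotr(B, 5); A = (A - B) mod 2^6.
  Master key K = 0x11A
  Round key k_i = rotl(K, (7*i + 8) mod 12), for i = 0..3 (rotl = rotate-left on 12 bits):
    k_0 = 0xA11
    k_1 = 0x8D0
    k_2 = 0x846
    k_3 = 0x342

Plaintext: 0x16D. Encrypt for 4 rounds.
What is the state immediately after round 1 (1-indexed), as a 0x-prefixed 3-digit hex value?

0x8DE

s_0 = plaintext = 0x16D
s_1 = Round(s_0, k_0) = 0x8DE
s_2 = Round(s_1, k_1) = 0x46C
s_3 = Round(s_2, k_2) = 0xEF7
s_4 = Round(s_3, k_3) = 0xC36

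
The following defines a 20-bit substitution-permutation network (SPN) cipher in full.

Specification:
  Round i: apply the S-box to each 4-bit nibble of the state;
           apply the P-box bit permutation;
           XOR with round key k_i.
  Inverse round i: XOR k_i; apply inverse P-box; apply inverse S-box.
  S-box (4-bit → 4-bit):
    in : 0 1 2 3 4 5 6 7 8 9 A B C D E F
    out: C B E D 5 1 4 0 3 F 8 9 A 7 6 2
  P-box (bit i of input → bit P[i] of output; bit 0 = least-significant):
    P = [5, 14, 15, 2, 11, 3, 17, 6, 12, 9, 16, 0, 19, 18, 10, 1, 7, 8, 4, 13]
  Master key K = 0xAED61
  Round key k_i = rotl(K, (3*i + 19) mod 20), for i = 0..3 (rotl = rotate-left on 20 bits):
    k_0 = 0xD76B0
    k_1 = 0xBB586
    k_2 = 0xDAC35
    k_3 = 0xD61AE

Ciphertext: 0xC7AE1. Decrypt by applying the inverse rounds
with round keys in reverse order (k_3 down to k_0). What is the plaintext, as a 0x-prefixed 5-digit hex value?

0x80974

s_0 = ciphertext = 0xC7AE1
s_1 = InvRound(s_0, k_3) = 0xFA91A
s_2 = InvRound(s_1, k_2) = 0xF0AEB
s_3 = InvRound(s_2, k_1) = 0xCE113
s_4 = InvRound(s_3, k_0) = 0x80974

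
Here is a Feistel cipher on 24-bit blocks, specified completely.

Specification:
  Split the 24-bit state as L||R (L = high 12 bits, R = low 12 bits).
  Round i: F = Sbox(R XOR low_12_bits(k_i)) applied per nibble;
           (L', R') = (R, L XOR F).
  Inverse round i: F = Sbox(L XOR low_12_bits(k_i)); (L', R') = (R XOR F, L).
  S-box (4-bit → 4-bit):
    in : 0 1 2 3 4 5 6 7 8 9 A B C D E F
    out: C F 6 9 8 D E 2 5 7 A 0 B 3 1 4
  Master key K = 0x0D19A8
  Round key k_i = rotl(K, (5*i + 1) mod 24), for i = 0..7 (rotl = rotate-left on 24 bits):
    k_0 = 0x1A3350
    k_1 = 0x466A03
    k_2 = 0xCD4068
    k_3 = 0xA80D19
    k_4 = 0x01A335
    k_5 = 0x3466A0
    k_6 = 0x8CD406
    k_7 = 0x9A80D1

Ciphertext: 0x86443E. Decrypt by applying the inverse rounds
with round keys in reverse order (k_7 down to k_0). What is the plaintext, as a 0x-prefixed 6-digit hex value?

s_0 = ciphertext = 0x86443E
s_1 = InvRound(s_0, k_7) = 0x133864
s_2 = InvRound(s_1, k_6) = 0x5F9133
s_3 = InvRound(s_2, k_5) = 0x8E45F9
s_4 = InvRound(s_3, k_4) = 0x5C68E4
s_5 = InvRound(s_4, k_3) = 0xDD05C6
s_6 = InvRound(s_5, k_2) = 0x6C3DD0
s_7 = InvRound(s_6, k_1) = 0x66C6C3
s_8 = InvRound(s_7, k_0) = 0xB5866C

0xB5866C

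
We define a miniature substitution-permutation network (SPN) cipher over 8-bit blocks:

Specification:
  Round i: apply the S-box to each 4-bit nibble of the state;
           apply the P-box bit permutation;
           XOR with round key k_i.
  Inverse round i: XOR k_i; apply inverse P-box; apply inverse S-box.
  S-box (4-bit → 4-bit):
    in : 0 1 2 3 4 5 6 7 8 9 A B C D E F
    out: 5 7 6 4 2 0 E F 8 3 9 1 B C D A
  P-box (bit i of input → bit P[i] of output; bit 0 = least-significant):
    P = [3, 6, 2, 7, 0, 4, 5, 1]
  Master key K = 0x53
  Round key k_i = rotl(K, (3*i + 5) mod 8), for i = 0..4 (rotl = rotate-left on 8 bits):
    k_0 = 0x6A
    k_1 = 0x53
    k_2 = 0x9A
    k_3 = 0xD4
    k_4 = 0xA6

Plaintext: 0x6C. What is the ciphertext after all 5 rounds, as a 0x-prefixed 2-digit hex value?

s_0 = plaintext = 0x6C
s_1 = Round(s_0, k_0) = 0x90
s_2 = Round(s_1, k_1) = 0x4E
s_3 = Round(s_2, k_2) = 0x06
s_4 = Round(s_3, k_3) = 0x31
s_5 = Round(s_4, k_4) = 0xCA

0xCA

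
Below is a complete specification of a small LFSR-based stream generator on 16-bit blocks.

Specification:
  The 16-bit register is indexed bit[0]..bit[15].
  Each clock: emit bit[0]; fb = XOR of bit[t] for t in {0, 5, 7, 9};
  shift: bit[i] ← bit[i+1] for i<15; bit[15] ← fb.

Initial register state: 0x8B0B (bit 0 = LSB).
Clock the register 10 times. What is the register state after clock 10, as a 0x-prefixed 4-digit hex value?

reg_0 = 0x8B0B
clock 1: out=1, reg = 0x4585
clock 2: out=1, reg = 0x22C2
clock 3: out=0, reg = 0x1161
clock 4: out=1, reg = 0x08B0
clock 5: out=0, reg = 0x0458
clock 6: out=0, reg = 0x022C
clock 7: out=0, reg = 0x0116
clock 8: out=0, reg = 0x008B
clock 9: out=1, reg = 0x0045
clock 10: out=1, reg = 0x8022

0x8022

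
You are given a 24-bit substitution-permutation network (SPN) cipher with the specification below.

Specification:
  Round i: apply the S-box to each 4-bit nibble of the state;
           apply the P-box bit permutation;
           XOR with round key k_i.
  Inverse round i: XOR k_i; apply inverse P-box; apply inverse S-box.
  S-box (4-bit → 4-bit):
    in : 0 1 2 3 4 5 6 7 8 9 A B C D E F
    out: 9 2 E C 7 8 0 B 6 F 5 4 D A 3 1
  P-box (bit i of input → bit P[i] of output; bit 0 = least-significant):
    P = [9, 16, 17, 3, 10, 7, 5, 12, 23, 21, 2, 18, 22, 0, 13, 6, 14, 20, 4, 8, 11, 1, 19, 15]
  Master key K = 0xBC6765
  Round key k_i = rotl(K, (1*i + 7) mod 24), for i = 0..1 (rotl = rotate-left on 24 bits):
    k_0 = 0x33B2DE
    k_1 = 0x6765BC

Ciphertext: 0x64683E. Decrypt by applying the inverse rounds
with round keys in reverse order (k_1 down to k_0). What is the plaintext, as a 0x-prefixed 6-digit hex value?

0xD4FCCB

s_0 = ciphertext = 0x64683E
s_1 = InvRound(s_0, k_1) = 0xE566E8
s_2 = InvRound(s_1, k_0) = 0xD4FCCB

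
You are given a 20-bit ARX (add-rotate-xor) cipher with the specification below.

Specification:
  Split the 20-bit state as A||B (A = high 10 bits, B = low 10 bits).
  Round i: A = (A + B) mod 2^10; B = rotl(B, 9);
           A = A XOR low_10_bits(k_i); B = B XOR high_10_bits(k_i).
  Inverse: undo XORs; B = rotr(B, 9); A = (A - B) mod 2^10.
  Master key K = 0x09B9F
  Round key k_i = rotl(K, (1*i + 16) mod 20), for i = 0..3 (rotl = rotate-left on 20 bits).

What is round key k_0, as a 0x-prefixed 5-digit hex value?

K = 0x09B9F
k_0 = rotl(K, (1*0+16) mod 20) = rotl(K, 16) = 0xF09B9

0xF09B9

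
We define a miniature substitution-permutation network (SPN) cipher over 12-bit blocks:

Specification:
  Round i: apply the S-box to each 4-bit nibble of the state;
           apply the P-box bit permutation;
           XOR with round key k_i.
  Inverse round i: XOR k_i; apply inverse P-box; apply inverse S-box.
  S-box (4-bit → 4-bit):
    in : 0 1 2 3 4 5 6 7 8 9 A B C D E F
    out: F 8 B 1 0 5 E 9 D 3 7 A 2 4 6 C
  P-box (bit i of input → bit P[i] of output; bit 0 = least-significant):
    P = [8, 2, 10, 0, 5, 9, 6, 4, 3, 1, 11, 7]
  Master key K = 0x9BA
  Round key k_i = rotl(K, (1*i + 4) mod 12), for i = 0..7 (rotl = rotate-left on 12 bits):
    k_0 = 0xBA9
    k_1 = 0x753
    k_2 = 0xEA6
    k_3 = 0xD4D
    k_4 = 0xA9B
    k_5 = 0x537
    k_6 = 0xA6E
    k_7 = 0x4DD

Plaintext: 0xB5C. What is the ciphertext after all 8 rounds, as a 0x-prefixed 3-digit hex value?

0x7EA

s_0 = plaintext = 0xB5C
s_1 = Round(s_0, k_0) = 0xB4F
s_2 = Round(s_1, k_1) = 0x3D0
s_3 = Round(s_2, k_2) = 0xBEB
s_4 = Round(s_3, k_3) = 0xF8A
s_5 = Round(s_4, k_4) = 0x76F
s_6 = Round(s_5, k_5) = 0x3EE
s_7 = Round(s_6, k_6) = 0xC22
s_8 = Round(s_7, k_7) = 0x7EA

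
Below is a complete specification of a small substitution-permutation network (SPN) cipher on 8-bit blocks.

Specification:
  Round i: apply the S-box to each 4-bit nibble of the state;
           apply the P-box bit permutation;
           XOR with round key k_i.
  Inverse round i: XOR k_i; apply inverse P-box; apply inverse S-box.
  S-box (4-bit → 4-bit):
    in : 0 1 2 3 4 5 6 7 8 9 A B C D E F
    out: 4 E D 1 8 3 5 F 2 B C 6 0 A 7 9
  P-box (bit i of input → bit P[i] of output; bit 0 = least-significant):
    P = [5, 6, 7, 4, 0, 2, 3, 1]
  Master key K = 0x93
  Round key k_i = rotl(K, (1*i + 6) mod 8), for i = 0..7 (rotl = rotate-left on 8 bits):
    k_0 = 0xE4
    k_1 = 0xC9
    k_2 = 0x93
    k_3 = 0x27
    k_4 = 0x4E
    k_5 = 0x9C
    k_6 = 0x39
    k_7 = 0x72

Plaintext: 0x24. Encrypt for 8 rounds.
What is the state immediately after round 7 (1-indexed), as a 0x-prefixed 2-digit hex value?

s_0 = plaintext = 0x24
s_1 = Round(s_0, k_0) = 0xFF
s_2 = Round(s_1, k_1) = 0xFA
s_3 = Round(s_2, k_2) = 0x00
s_4 = Round(s_3, k_3) = 0xAF
s_5 = Round(s_4, k_4) = 0x74
s_6 = Round(s_5, k_5) = 0x83
s_7 = Round(s_6, k_6) = 0x1D
s_8 = Round(s_7, k_7) = 0x2C

0x1D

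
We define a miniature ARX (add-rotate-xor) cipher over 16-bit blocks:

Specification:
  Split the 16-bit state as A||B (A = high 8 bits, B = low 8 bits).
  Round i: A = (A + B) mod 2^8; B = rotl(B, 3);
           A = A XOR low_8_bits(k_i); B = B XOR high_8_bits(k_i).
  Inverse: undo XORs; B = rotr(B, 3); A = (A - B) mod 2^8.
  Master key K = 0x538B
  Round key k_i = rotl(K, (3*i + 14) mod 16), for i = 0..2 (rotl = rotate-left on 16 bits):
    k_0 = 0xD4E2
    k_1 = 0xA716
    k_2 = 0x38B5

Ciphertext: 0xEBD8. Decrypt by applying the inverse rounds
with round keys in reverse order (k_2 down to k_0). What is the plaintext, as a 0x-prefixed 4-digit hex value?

s_0 = ciphertext = 0xEBD8
s_1 = InvRound(s_0, k_2) = 0x421C
s_2 = InvRound(s_1, k_1) = 0xDD77
s_3 = InvRound(s_2, k_0) = 0xCB74

0xCB74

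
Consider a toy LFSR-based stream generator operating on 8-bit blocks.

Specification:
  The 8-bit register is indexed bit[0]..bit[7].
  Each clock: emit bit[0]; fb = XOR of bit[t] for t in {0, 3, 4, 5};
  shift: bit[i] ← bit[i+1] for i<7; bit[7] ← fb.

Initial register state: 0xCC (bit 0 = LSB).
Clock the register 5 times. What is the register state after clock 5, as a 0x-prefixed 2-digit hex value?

reg_0 = 0xCC
clock 1: out=0, reg = 0xE6
clock 2: out=0, reg = 0xF3
clock 3: out=1, reg = 0xF9
clock 4: out=1, reg = 0x7C
clock 5: out=0, reg = 0xBE

0xBE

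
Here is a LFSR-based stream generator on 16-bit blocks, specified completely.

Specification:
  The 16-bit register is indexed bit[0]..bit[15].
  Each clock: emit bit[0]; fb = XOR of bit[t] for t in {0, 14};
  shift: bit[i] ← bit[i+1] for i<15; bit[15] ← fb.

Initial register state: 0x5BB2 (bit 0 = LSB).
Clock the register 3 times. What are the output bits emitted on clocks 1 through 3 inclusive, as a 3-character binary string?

reg_0 = 0x5BB2
clock 1: out=0, reg = 0xADD9
clock 2: out=1, reg = 0xD6EC
clock 3: out=0, reg = 0xEB76

010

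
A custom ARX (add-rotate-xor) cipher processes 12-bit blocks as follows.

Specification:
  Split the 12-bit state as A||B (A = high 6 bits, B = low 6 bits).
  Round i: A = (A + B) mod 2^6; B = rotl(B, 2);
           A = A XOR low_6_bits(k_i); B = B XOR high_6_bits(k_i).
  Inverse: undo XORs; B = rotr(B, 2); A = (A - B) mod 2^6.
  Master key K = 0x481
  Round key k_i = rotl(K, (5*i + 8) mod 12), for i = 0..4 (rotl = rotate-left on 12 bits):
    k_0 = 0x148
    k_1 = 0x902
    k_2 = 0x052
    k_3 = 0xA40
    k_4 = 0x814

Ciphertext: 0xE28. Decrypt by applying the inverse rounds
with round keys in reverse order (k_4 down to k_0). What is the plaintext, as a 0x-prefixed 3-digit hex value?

0x438

s_0 = ciphertext = 0xE28
s_1 = InvRound(s_0, k_4) = 0xA82
s_2 = InvRound(s_1, k_3) = 0xC3A
s_3 = InvRound(s_2, k_2) = 0x93E
s_4 = InvRound(s_3, k_1) = 0x026
s_5 = InvRound(s_4, k_0) = 0x438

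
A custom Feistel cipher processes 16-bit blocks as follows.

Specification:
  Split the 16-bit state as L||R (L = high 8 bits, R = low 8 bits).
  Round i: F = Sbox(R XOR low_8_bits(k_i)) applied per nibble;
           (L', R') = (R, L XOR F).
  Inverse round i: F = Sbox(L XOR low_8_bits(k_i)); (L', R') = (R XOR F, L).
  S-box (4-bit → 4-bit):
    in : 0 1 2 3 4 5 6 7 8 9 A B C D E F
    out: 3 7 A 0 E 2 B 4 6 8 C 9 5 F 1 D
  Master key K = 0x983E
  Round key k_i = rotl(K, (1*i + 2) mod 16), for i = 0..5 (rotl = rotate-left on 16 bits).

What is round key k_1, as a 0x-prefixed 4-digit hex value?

0xC1F4

K = 0x983E
k_0 = rotl(K, (1*0+2) mod 16) = rotl(K, 2) = 0x60FA
k_1 = rotl(K, (1*1+2) mod 16) = rotl(K, 3) = 0xC1F4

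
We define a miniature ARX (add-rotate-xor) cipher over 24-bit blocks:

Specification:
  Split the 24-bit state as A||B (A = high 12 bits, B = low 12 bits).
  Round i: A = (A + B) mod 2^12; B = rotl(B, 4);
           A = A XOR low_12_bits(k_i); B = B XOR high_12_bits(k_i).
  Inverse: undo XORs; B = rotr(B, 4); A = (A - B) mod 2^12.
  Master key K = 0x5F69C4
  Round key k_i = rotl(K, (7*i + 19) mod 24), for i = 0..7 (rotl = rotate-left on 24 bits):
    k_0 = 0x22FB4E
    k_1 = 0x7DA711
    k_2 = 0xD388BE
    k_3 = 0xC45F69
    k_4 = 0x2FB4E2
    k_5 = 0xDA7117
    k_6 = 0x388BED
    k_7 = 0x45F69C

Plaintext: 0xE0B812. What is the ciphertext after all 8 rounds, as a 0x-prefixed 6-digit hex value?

0x7F12DB

s_0 = plaintext = 0xE0B812
s_1 = Round(s_0, k_0) = 0xD53307
s_2 = Round(s_1, k_1) = 0x74B7A9
s_3 = Round(s_2, k_2) = 0x64A7AF
s_4 = Round(s_3, k_3) = 0x2906B2
s_5 = Round(s_4, k_4) = 0xDA09DD
s_6 = Round(s_5, k_5) = 0x66A07E
s_7 = Round(s_6, k_6) = 0xD05468
s_8 = Round(s_7, k_7) = 0x7F12DB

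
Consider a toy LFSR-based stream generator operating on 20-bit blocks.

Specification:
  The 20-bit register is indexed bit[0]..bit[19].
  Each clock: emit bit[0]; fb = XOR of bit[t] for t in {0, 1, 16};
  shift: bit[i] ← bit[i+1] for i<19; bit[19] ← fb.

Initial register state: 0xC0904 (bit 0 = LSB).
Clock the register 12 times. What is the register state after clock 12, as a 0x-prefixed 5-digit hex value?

0xF2AC0

reg_0 = 0xC0904
clock 1: out=0, reg = 0x60482
clock 2: out=0, reg = 0xB0241
clock 3: out=1, reg = 0x58120
clock 4: out=0, reg = 0xAC090
clock 5: out=0, reg = 0x56048
clock 6: out=0, reg = 0xAB024
clock 7: out=0, reg = 0x55812
clock 8: out=0, reg = 0x2AC09
clock 9: out=1, reg = 0x95604
clock 10: out=0, reg = 0xCAB02
clock 11: out=0, reg = 0xE5581
clock 12: out=1, reg = 0xF2AC0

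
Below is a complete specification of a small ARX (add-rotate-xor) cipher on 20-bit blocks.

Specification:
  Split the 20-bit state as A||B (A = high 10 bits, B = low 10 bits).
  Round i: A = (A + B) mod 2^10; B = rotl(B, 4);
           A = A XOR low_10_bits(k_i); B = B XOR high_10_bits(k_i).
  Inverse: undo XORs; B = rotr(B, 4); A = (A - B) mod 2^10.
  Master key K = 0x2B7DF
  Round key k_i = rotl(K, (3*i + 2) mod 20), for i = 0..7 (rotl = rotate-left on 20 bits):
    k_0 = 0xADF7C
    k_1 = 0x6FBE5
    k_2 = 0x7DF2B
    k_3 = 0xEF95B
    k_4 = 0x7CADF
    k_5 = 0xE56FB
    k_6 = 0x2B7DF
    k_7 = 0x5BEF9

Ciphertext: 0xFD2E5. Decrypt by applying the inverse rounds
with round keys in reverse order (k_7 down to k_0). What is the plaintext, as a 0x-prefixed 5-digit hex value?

s_0 = ciphertext = 0xFD2E5
s_1 = InvRound(s_0, k_7) = 0x956B8
s_2 = InvRound(s_1, k_6) = 0x0A561
s_3 = InvRound(s_2, k_5) = 0x68D2F
s_4 = InvRound(s_3, k_4) = 0x0BF4D
s_5 = InvRound(s_4, k_3) = 0x294CF
s_6 = InvRound(s_5, k_2) = 0x5EE13
s_7 = InvRound(s_6, k_1) = 0xC937A
s_8 = InvRound(s_7, k_0) = 0x3F35C

0x3F35C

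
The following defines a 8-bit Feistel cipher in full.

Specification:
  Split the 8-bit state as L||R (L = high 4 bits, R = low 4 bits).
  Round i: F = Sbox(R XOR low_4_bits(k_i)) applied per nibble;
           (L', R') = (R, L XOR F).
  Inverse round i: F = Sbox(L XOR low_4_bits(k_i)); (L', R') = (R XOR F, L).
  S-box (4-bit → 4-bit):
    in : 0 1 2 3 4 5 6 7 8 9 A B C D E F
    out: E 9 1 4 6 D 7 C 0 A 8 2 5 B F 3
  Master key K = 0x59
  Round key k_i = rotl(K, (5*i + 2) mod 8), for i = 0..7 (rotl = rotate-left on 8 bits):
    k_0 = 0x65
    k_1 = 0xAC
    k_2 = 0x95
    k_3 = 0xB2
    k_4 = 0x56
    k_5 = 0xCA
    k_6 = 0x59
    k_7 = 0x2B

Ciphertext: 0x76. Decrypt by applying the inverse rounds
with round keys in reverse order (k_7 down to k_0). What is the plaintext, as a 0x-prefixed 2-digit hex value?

s_0 = ciphertext = 0x76
s_1 = InvRound(s_0, k_7) = 0x37
s_2 = InvRound(s_1, k_6) = 0xF3
s_3 = InvRound(s_2, k_5) = 0xEF
s_4 = InvRound(s_3, k_4) = 0xFE
s_5 = InvRound(s_4, k_3) = 0x5F
s_6 = InvRound(s_5, k_2) = 0x15
s_7 = InvRound(s_6, k_1) = 0xE1
s_8 = InvRound(s_7, k_0) = 0x3E

0x3E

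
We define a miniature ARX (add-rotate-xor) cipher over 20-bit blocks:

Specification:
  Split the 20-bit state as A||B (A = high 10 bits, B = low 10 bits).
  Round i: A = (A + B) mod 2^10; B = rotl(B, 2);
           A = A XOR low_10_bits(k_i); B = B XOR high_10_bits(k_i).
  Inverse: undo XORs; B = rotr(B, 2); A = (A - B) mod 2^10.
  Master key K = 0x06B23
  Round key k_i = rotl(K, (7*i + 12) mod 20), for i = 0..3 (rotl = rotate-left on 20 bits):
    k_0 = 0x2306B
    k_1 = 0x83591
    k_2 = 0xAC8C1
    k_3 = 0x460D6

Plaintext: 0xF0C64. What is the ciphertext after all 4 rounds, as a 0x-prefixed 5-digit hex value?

s_0 = plaintext = 0xF0C64
s_1 = Round(s_0, k_0) = 0x1311C
s_2 = Round(s_1, k_1) = 0x3E67C
s_3 = Round(s_2, k_2) = 0xED340
s_4 = Round(s_3, k_3) = 0x8881B

0x8881B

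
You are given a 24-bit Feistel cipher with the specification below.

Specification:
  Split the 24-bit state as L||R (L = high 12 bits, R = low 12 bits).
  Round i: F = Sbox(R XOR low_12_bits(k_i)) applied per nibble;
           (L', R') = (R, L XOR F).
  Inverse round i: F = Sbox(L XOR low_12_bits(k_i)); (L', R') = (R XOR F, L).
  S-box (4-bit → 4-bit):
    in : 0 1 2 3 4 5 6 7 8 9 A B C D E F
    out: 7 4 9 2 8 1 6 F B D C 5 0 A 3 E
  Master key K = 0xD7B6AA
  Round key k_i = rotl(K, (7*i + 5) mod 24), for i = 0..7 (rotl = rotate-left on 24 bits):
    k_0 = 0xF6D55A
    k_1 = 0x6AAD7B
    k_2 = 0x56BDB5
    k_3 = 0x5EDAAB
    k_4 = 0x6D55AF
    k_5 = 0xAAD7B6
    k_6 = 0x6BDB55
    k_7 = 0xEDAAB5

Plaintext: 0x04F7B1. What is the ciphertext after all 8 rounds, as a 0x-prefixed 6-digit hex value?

0x6AF7BA

s_0 = plaintext = 0x04F7B1
s_1 = Round(s_0, k_0) = 0x7B197A
s_2 = Round(s_1, k_1) = 0x97AFC5
s_3 = Round(s_2, k_2) = 0xFC508D
s_4 = Round(s_3, k_3) = 0x08D353
s_5 = Round(s_4, k_4) = 0x35366D
s_6 = Round(s_5, k_5) = 0x66D7F6
s_7 = Round(s_6, k_6) = 0x7F66AF
s_8 = Round(s_7, k_7) = 0x6AF7BA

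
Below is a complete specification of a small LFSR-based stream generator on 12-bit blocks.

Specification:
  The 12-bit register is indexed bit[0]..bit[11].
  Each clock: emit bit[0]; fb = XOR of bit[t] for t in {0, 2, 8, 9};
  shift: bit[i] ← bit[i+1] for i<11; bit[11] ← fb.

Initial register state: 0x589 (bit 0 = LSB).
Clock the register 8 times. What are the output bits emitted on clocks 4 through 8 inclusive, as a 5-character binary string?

reg_0 = 0x589
clock 1: out=1, reg = 0x2C4
clock 2: out=0, reg = 0x162
clock 3: out=0, reg = 0x8B1
clock 4: out=1, reg = 0xC58
clock 5: out=0, reg = 0x62C
clock 6: out=0, reg = 0x316
clock 7: out=0, reg = 0x98B
clock 8: out=1, reg = 0x4C5

10001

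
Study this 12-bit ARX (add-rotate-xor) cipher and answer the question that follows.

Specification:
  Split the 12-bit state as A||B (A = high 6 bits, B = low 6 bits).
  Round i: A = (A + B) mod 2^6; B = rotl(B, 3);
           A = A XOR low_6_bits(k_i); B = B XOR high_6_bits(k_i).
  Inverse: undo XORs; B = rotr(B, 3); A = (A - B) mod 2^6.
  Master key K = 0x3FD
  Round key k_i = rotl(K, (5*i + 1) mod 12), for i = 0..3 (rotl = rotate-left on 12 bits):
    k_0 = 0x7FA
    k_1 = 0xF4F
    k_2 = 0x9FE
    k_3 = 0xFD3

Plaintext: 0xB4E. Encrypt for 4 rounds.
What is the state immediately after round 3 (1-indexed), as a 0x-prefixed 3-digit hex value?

s_0 = plaintext = 0xB4E
s_1 = Round(s_0, k_0) = 0x06E
s_2 = Round(s_1, k_1) = 0x808
s_3 = Round(s_2, k_2) = 0x5A6
s_4 = Round(s_3, k_3) = 0xBCB

0x5A6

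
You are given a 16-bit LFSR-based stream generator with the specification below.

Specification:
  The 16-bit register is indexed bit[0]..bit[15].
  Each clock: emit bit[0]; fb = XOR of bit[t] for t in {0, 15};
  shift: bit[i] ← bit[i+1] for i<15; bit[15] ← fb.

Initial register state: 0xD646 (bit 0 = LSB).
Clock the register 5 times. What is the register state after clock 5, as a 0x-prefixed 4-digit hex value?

0xEEB2

reg_0 = 0xD646
clock 1: out=0, reg = 0xEB23
clock 2: out=1, reg = 0x7591
clock 3: out=1, reg = 0xBAC8
clock 4: out=0, reg = 0xDD64
clock 5: out=0, reg = 0xEEB2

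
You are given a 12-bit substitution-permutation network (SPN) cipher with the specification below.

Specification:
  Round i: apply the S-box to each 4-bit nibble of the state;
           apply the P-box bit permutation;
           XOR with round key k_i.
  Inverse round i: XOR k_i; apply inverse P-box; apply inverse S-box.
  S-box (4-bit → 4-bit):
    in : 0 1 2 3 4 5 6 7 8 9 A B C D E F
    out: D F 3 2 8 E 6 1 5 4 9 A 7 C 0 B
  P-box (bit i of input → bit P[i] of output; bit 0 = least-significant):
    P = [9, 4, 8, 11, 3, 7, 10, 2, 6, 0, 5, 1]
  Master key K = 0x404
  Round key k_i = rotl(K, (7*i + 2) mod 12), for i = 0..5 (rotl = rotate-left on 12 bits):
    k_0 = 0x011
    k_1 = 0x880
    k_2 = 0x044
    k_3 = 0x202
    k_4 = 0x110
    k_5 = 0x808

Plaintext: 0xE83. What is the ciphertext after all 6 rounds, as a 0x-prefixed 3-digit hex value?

s_0 = plaintext = 0xE83
s_1 = Round(s_0, k_0) = 0x409
s_2 = Round(s_1, k_1) = 0xD8E
s_3 = Round(s_2, k_2) = 0x46E
s_4 = Round(s_3, k_3) = 0x680
s_5 = Round(s_4, k_4) = 0xE39
s_6 = Round(s_5, k_5) = 0x988

0x988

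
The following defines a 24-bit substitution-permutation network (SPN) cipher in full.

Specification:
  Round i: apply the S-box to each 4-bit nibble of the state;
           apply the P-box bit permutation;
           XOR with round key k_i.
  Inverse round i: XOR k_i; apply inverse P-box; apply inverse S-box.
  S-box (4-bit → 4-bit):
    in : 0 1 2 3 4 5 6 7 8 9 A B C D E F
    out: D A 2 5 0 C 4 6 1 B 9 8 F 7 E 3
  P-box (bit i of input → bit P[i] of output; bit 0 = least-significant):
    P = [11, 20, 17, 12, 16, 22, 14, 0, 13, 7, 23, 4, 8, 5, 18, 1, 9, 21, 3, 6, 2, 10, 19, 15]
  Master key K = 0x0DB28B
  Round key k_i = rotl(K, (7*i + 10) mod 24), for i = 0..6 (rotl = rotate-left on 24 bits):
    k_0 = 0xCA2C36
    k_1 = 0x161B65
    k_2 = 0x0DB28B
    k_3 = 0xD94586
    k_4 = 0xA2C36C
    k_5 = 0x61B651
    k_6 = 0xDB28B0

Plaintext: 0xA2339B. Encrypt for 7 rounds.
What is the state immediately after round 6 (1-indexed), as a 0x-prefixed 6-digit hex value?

0x6AAD9C

s_0 = plaintext = 0xA2339B
s_1 = Round(s_0, k_0) = 0x2F9D33
s_2 = Round(s_1, k_1) = 0xB574C7
s_3 = Round(s_2, k_2) = 0x5A72E2
s_4 = Round(s_3, k_3) = 0x858767
s_5 = Round(s_4, k_4) = 0x3082A0
s_6 = Round(s_5, k_5) = 0x6AAD9C
s_7 = Round(s_6, k_6) = 0x001373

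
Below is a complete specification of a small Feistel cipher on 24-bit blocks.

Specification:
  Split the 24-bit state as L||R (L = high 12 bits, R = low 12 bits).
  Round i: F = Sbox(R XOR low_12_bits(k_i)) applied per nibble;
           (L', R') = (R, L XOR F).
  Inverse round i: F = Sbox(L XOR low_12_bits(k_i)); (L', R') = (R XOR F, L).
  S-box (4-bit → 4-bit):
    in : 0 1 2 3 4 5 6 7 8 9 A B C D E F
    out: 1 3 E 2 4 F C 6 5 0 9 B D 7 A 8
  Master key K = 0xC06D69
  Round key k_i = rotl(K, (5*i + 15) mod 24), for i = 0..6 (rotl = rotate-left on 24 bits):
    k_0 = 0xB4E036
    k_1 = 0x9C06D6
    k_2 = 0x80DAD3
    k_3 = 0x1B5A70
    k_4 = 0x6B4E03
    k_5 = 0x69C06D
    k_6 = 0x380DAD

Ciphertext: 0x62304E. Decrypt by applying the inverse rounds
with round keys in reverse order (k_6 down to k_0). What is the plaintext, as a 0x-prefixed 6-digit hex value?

s_0 = ciphertext = 0x62304E
s_1 = InvRound(s_0, k_6) = 0xB14623
s_2 = InvRound(s_1, k_5) = 0xD43B14
s_3 = InvRound(s_2, k_4) = 0x955D43
s_4 = InvRound(s_3, k_3) = 0xFAC955
s_5 = InvRound(s_4, k_2) = 0x63DFAC
s_6 = InvRound(s_5, k_1) = 0xE0763D
s_7 = InvRound(s_6, k_0) = 0xC1EE07

0xC1EE07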